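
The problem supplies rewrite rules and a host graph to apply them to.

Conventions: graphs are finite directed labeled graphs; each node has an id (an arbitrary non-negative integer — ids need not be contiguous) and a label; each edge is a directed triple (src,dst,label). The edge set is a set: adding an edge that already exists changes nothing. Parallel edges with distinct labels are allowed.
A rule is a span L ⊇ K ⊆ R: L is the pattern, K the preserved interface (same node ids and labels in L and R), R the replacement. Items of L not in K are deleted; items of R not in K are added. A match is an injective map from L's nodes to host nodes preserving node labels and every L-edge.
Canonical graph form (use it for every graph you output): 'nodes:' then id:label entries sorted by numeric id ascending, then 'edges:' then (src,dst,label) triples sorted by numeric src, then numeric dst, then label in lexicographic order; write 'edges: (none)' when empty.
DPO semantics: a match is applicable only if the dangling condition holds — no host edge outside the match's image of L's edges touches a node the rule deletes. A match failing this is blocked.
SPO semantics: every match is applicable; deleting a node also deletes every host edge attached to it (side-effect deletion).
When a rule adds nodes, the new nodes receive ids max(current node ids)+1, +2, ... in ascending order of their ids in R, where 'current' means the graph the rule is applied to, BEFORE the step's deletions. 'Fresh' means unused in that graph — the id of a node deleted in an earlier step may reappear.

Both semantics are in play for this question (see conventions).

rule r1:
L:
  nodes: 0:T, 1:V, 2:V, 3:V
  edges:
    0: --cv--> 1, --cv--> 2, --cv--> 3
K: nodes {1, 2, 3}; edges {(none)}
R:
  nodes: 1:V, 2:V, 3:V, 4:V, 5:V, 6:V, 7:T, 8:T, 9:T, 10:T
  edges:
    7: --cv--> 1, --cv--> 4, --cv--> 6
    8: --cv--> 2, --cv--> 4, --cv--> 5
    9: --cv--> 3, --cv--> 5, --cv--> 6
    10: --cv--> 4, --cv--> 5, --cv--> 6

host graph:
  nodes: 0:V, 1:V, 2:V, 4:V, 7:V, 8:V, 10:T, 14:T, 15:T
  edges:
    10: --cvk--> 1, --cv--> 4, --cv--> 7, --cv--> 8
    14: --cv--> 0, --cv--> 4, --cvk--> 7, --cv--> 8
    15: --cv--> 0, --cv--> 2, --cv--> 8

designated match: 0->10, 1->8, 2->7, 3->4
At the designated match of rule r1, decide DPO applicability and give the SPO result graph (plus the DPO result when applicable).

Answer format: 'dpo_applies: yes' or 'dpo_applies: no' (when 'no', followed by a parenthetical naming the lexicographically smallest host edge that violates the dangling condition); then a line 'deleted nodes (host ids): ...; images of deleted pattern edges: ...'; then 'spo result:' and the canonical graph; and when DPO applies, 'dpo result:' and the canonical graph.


dpo_applies: no
(the rule deletes node 10, which keeps host edge (10,1,cvk) outside the match image — the dangling condition fails, DPO blocks; SPO proceeds and side-deletes such edges)
deleted nodes (host ids): 10; images of deleted pattern edges: (10,4,cv); (10,7,cv); (10,8,cv)
spo result:
nodes: 0:V, 1:V, 2:V, 4:V, 7:V, 8:V, 14:T, 15:T, 16:V, 17:V, 18:V, 19:T, 20:T, 21:T, 22:T
edges: (14,0,cv); (14,4,cv); (14,7,cvk); (14,8,cv); (15,0,cv); (15,2,cv); (15,8,cv); (19,8,cv); (19,16,cv); (19,18,cv); (20,7,cv); (20,16,cv); (20,17,cv); (21,4,cv); (21,17,cv); (21,18,cv); (22,16,cv); (22,17,cv); (22,18,cv)


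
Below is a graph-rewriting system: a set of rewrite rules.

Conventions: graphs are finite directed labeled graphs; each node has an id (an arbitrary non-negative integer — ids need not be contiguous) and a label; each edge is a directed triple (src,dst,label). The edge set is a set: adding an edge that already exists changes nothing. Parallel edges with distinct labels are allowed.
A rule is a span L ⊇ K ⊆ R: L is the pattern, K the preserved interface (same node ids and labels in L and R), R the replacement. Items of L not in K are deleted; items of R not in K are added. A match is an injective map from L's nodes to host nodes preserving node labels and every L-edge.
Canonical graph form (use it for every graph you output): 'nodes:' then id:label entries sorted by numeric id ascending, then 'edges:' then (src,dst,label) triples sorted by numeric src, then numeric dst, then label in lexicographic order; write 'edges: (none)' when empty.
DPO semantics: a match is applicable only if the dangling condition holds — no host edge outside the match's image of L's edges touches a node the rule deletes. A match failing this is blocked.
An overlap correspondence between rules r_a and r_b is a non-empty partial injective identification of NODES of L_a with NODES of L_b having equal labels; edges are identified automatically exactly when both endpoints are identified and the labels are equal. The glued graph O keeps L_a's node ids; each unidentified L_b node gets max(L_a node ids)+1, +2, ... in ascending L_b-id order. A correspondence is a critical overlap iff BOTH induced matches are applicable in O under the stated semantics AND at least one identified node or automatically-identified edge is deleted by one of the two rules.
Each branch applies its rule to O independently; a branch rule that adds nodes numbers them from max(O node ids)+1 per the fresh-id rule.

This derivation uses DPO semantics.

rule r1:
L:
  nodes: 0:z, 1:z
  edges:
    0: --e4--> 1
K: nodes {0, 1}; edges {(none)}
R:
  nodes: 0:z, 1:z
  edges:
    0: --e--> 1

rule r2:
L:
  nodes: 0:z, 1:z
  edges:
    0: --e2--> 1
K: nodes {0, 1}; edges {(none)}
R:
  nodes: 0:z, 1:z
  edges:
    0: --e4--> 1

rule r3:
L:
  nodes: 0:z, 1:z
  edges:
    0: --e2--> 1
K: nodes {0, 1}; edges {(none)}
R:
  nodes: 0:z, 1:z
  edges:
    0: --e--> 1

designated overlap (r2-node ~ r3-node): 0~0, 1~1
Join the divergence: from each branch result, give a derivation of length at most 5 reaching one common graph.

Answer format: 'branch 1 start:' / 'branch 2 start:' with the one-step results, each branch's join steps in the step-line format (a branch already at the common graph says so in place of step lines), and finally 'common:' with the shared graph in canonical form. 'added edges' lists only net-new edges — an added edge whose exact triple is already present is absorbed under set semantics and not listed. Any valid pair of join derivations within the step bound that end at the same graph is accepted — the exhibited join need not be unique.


branch 1 start:
nodes: 0:z, 1:z
edges: (0,1,e4)
branch 2 start:
nodes: 0:z, 1:z
edges: (0,1,e)
branch 1 step 1: rule r1; match: 0->0, 1->1; deleted nodes (none); deleted edges (0,1,e4); added nodes (none); added edges (0,1,e); result: nodes: 0:z, 1:z edges: (0,1,e)
branch 2: already at the common graph (0 steps)
common:
nodes: 0:z, 1:z
edges: (0,1,e)


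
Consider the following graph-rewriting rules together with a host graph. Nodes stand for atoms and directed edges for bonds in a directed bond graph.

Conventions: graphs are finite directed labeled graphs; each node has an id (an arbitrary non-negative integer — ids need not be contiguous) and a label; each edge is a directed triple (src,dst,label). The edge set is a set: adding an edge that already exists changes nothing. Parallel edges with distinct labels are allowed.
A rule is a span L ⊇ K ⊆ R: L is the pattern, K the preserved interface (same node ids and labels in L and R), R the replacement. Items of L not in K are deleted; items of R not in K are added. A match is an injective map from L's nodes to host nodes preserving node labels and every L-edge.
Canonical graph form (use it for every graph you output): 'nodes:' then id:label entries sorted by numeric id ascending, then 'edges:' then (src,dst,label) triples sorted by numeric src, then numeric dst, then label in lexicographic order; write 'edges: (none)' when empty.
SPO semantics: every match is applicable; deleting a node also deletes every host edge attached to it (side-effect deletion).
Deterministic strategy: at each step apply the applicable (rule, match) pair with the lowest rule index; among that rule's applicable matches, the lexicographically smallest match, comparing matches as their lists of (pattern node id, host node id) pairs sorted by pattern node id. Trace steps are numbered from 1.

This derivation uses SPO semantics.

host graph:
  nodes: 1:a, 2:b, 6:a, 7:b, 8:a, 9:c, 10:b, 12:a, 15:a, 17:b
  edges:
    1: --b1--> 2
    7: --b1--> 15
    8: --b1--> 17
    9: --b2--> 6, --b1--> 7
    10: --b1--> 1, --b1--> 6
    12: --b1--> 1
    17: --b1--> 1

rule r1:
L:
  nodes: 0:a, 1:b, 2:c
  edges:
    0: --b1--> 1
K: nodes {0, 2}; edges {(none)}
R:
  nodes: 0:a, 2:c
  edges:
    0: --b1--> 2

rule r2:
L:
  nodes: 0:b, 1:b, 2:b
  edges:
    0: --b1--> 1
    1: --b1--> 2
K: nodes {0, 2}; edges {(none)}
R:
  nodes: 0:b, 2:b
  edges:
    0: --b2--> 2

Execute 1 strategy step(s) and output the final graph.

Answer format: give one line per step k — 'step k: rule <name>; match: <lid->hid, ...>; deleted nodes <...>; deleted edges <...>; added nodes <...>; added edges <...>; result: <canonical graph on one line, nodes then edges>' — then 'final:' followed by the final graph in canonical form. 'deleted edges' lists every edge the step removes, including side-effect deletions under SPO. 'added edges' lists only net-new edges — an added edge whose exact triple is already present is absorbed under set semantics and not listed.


step 1: rule r1; match: 0->1, 1->2, 2->9; deleted nodes 2; deleted edges (1,2,b1); added nodes (none); added edges (1,9,b1); result: nodes: 1:a, 6:a, 7:b, 8:a, 9:c, 10:b, 12:a, 15:a, 17:b edges: (1,9,b1); (7,15,b1); (8,17,b1); (9,6,b2); (9,7,b1); (10,1,b1); (10,6,b1); (12,1,b1); (17,1,b1)
final:
nodes: 1:a, 6:a, 7:b, 8:a, 9:c, 10:b, 12:a, 15:a, 17:b
edges: (1,9,b1); (7,15,b1); (8,17,b1); (9,6,b2); (9,7,b1); (10,1,b1); (10,6,b1); (12,1,b1); (17,1,b1)


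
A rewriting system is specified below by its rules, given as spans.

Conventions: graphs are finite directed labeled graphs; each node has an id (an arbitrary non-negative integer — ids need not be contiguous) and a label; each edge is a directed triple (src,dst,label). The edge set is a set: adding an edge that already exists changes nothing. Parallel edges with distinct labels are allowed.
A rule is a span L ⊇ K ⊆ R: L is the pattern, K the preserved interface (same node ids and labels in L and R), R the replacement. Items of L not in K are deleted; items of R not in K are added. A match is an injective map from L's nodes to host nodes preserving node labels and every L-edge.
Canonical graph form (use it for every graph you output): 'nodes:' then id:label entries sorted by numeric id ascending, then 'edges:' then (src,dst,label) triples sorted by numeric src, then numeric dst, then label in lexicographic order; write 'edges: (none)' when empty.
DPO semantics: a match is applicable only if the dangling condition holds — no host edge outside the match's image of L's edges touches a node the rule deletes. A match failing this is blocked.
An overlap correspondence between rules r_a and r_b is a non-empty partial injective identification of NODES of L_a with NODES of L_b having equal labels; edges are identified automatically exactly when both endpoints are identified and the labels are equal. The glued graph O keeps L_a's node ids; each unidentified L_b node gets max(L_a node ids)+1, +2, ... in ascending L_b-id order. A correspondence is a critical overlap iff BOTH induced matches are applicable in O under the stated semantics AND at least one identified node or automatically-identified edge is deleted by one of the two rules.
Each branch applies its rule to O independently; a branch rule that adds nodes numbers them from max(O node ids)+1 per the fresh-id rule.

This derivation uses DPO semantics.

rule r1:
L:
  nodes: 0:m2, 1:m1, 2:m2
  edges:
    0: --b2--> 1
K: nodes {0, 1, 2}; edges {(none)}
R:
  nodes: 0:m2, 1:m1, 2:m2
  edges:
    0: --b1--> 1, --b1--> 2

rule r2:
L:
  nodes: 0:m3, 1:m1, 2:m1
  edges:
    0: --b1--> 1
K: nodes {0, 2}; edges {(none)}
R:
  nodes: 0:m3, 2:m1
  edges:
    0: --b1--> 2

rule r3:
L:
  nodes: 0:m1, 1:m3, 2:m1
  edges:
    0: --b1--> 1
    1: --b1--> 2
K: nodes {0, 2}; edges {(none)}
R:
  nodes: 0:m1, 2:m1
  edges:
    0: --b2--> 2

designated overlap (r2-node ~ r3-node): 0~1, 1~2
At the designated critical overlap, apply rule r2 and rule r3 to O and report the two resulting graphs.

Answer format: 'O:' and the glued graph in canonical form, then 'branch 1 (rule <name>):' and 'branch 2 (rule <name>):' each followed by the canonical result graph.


O:
nodes: 0:m3, 1:m1, 2:m1, 3:m1
edges: (0,1,b1); (3,0,b1)
branch 1 (rule r2):
nodes: 0:m3, 2:m1, 3:m1
edges: (0,2,b1); (3,0,b1)
branch 2 (rule r3):
nodes: 1:m1, 2:m1, 3:m1
edges: (3,1,b2)


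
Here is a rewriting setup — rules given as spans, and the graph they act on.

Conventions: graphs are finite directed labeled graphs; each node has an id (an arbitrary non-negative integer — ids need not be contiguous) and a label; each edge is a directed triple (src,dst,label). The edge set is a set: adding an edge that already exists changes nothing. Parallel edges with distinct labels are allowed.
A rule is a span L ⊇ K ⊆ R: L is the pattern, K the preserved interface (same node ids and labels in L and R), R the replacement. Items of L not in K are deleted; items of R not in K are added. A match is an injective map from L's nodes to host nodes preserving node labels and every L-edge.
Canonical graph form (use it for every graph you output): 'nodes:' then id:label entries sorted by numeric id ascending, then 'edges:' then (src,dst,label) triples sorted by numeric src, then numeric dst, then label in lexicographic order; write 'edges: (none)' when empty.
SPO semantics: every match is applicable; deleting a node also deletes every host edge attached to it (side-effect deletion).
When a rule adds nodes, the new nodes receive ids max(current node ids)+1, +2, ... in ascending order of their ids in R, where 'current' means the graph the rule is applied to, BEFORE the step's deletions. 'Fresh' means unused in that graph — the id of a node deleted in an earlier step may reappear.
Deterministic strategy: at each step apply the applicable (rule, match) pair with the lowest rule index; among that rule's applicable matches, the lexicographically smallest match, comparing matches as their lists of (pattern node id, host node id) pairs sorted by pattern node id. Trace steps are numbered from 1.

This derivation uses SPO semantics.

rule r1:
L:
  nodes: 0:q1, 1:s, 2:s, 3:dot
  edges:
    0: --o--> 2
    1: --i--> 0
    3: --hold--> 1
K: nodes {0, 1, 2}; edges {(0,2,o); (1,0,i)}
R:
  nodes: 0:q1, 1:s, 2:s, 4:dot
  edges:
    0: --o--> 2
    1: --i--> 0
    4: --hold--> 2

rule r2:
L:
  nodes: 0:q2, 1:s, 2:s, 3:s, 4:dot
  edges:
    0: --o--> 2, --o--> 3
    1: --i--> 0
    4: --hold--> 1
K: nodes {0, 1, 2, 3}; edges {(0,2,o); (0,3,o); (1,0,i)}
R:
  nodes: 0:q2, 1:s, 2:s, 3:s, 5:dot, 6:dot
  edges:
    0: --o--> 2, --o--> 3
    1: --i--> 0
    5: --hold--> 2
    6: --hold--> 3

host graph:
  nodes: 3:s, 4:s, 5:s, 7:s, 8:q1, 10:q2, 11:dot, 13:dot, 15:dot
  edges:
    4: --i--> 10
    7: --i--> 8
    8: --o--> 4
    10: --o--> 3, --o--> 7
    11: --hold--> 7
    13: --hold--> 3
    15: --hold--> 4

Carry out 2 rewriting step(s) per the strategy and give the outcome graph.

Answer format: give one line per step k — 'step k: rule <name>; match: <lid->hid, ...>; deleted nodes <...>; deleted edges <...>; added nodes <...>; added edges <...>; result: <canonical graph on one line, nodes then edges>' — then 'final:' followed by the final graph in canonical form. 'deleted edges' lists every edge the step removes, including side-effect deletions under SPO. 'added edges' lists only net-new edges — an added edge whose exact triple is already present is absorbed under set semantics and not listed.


step 1: rule r1; match: 0->8, 1->7, 2->4, 3->11; deleted nodes 11; deleted edges (11,7,hold); added nodes 16; added edges (16,4,hold); result: nodes: 3:s, 4:s, 5:s, 7:s, 8:q1, 10:q2, 13:dot, 15:dot, 16:dot edges: (4,10,i); (7,8,i); (8,4,o); (10,3,o); (10,7,o); (13,3,hold); (15,4,hold); (16,4,hold)
step 2: rule r2; match: 0->10, 1->4, 2->3, 3->7, 4->15; deleted nodes 15; deleted edges (15,4,hold); added nodes 17, 18; added edges (17,3,hold); (18,7,hold); result: nodes: 3:s, 4:s, 5:s, 7:s, 8:q1, 10:q2, 13:dot, 16:dot, 17:dot, 18:dot edges: (4,10,i); (7,8,i); (8,4,o); (10,3,o); (10,7,o); (13,3,hold); (16,4,hold); (17,3,hold); (18,7,hold)
final:
nodes: 3:s, 4:s, 5:s, 7:s, 8:q1, 10:q2, 13:dot, 16:dot, 17:dot, 18:dot
edges: (4,10,i); (7,8,i); (8,4,o); (10,3,o); (10,7,o); (13,3,hold); (16,4,hold); (17,3,hold); (18,7,hold)


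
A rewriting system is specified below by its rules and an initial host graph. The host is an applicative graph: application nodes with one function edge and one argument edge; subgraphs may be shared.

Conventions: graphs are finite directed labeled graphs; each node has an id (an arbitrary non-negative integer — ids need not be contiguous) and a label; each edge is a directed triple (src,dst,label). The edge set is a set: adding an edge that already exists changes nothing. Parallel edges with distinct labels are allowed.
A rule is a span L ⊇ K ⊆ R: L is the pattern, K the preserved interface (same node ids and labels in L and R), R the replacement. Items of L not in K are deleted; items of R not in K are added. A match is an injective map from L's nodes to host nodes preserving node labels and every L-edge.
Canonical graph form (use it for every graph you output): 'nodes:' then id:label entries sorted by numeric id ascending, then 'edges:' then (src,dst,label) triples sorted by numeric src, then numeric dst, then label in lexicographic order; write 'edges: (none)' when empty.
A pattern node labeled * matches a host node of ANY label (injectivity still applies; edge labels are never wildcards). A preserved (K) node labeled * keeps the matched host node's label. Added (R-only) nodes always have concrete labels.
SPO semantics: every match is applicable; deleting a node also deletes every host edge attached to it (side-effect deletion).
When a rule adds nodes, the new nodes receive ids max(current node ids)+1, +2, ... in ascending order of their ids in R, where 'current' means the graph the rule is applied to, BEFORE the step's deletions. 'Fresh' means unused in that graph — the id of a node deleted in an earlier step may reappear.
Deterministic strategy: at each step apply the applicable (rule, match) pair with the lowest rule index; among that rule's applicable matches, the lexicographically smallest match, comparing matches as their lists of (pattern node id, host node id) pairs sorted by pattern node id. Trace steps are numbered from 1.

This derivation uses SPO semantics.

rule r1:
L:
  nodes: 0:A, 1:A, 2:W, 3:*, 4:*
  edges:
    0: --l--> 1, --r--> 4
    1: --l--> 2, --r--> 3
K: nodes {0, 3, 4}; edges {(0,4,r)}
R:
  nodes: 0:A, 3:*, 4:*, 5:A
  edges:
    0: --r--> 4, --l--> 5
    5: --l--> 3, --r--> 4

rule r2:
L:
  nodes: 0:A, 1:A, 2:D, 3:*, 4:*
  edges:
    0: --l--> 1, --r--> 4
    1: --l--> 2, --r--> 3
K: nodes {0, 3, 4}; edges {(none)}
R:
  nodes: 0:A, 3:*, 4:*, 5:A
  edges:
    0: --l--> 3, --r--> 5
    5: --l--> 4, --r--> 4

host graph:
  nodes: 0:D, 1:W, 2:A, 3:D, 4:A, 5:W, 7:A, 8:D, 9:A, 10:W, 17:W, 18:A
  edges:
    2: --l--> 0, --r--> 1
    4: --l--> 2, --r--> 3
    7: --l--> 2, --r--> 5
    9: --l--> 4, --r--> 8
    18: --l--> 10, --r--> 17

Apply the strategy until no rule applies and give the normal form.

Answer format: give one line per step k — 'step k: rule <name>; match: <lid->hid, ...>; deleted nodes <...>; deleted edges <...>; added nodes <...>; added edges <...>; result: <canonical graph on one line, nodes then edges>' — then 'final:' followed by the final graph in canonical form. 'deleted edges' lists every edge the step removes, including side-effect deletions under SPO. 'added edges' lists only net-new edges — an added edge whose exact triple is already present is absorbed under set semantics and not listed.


step 1: rule r2; match: 0->4, 1->2, 2->0, 3->1, 4->3; deleted nodes 0, 2; deleted edges (2,0,l); (2,1,r); (4,2,l); (4,3,r); (7,2,l); added nodes 19; added edges (4,1,l); (4,19,r); (19,3,l); (19,3,r); result: nodes: 1:W, 3:D, 4:A, 5:W, 7:A, 8:D, 9:A, 10:W, 17:W, 18:A, 19:A edges: (4,1,l); (4,19,r); (7,5,r); (9,4,l); (9,8,r); (18,10,l); (18,17,r); (19,3,l); (19,3,r)
step 2: rule r1; match: 0->9, 1->4, 2->1, 3->19, 4->8; deleted nodes 1, 4; deleted edges (4,1,l); (4,19,r); (9,4,l); added nodes 20; added edges (9,20,l); (20,8,r); (20,19,l); result: nodes: 3:D, 5:W, 7:A, 8:D, 9:A, 10:W, 17:W, 18:A, 19:A, 20:A edges: (7,5,r); (9,8,r); (9,20,l); (18,10,l); (18,17,r); (19,3,l); (19,3,r); (20,8,r); (20,19,l)
final:
nodes: 3:D, 5:W, 7:A, 8:D, 9:A, 10:W, 17:W, 18:A, 19:A, 20:A
edges: (7,5,r); (9,8,r); (9,20,l); (18,10,l); (18,17,r); (19,3,l); (19,3,r); (20,8,r); (20,19,l)


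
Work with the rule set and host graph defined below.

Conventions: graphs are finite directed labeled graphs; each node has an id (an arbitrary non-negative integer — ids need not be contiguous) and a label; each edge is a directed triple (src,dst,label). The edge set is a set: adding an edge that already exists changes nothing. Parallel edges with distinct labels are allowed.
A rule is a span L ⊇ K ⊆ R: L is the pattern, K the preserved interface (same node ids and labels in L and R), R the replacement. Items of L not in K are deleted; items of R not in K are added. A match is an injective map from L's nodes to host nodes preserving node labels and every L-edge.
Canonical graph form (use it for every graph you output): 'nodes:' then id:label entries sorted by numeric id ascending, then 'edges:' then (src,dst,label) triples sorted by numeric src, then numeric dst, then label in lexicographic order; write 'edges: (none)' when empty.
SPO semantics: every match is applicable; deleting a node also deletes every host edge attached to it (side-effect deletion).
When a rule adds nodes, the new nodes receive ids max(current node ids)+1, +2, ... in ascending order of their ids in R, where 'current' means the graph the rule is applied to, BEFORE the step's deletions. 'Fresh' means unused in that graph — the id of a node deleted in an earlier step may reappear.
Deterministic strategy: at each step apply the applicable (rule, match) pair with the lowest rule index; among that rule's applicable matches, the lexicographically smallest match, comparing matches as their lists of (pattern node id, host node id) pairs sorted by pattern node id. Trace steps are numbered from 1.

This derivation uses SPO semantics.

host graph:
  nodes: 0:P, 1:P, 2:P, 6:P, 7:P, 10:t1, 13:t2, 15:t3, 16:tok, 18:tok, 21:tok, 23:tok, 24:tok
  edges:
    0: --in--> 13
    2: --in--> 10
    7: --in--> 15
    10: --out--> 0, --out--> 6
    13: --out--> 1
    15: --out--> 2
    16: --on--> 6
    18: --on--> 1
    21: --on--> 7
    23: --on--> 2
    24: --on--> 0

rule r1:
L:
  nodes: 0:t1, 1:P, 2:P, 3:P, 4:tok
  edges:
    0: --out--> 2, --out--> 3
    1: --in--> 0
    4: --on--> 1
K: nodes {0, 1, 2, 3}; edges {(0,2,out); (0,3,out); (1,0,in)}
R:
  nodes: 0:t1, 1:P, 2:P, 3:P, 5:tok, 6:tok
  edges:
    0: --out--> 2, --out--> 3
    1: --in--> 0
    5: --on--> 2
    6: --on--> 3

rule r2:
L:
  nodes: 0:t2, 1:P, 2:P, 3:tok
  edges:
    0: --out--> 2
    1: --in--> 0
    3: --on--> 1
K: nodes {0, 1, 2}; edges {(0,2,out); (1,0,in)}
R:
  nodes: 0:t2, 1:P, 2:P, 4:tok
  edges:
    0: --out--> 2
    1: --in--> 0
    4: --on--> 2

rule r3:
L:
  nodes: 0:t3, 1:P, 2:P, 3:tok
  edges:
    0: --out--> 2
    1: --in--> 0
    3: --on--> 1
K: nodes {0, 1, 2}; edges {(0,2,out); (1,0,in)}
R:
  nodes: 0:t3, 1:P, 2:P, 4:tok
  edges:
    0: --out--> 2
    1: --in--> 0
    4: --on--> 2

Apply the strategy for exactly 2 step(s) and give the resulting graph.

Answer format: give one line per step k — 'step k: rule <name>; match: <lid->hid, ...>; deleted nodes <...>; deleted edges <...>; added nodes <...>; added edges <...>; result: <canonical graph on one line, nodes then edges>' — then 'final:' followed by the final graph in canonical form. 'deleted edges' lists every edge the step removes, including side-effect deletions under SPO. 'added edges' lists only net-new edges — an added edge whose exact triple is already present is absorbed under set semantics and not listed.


step 1: rule r1; match: 0->10, 1->2, 2->0, 3->6, 4->23; deleted nodes 23; deleted edges (23,2,on); added nodes 25, 26; added edges (25,0,on); (26,6,on); result: nodes: 0:P, 1:P, 2:P, 6:P, 7:P, 10:t1, 13:t2, 15:t3, 16:tok, 18:tok, 21:tok, 24:tok, 25:tok, 26:tok edges: (0,13,in); (2,10,in); (7,15,in); (10,0,out); (10,6,out); (13,1,out); (15,2,out); (16,6,on); (18,1,on); (21,7,on); (24,0,on); (25,0,on); (26,6,on)
step 2: rule r2; match: 0->13, 1->0, 2->1, 3->24; deleted nodes 24; deleted edges (24,0,on); added nodes 27; added edges (27,1,on); result: nodes: 0:P, 1:P, 2:P, 6:P, 7:P, 10:t1, 13:t2, 15:t3, 16:tok, 18:tok, 21:tok, 25:tok, 26:tok, 27:tok edges: (0,13,in); (2,10,in); (7,15,in); (10,0,out); (10,6,out); (13,1,out); (15,2,out); (16,6,on); (18,1,on); (21,7,on); (25,0,on); (26,6,on); (27,1,on)
final:
nodes: 0:P, 1:P, 2:P, 6:P, 7:P, 10:t1, 13:t2, 15:t3, 16:tok, 18:tok, 21:tok, 25:tok, 26:tok, 27:tok
edges: (0,13,in); (2,10,in); (7,15,in); (10,0,out); (10,6,out); (13,1,out); (15,2,out); (16,6,on); (18,1,on); (21,7,on); (25,0,on); (26,6,on); (27,1,on)


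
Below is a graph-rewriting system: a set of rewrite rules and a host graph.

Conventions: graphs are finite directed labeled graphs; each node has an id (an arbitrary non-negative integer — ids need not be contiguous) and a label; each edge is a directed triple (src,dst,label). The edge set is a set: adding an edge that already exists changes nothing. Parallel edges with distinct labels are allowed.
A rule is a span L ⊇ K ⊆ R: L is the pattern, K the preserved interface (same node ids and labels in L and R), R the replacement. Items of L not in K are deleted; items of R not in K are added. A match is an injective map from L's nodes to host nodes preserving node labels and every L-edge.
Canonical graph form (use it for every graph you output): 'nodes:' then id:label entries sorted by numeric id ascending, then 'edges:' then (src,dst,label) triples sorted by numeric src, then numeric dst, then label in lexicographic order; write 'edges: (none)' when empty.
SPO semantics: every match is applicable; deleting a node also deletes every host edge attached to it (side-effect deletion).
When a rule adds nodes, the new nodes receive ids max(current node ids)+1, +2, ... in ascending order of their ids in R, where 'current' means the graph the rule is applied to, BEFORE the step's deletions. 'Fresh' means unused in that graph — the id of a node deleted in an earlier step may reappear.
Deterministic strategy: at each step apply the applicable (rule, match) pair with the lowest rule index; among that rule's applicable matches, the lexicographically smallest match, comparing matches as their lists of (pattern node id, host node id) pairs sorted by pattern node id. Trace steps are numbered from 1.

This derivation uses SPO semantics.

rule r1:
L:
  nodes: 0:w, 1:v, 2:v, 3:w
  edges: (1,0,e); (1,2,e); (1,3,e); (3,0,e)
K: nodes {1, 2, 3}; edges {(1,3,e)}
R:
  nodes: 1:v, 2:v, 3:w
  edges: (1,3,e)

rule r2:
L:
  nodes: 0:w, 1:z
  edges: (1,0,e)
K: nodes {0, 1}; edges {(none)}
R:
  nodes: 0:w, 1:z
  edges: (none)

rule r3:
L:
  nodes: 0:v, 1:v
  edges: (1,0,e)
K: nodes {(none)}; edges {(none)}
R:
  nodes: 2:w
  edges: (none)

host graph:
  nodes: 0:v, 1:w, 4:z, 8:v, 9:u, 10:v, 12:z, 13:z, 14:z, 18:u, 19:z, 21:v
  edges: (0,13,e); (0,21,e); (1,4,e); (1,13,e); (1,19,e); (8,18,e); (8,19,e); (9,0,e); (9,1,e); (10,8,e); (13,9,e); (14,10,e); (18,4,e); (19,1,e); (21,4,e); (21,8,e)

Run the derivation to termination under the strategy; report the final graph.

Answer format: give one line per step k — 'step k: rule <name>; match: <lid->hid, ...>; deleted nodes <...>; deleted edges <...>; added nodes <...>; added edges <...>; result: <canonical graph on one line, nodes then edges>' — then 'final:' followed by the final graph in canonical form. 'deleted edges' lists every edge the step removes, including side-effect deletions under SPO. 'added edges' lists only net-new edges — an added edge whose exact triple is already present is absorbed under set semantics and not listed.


step 1: rule r2; match: 0->1, 1->19; deleted nodes (none); deleted edges (19,1,e); added nodes (none); added edges (none); result: nodes: 0:v, 1:w, 4:z, 8:v, 9:u, 10:v, 12:z, 13:z, 14:z, 18:u, 19:z, 21:v edges: (0,13,e); (0,21,e); (1,4,e); (1,13,e); (1,19,e); (8,18,e); (8,19,e); (9,0,e); (9,1,e); (10,8,e); (13,9,e); (14,10,e); (18,4,e); (21,4,e); (21,8,e)
step 2: rule r3; match: 0->8, 1->10; deleted nodes 8, 10; deleted edges (8,18,e); (8,19,e); (10,8,e); (14,10,e); (21,8,e); added nodes 22; added edges (none); result: nodes: 0:v, 1:w, 4:z, 9:u, 12:z, 13:z, 14:z, 18:u, 19:z, 21:v, 22:w edges: (0,13,e); (0,21,e); (1,4,e); (1,13,e); (1,19,e); (9,0,e); (9,1,e); (13,9,e); (18,4,e); (21,4,e)
step 3: rule r3; match: 0->21, 1->0; deleted nodes 0, 21; deleted edges (0,13,e); (0,21,e); (9,0,e); (21,4,e); added nodes 23; added edges (none); result: nodes: 1:w, 4:z, 9:u, 12:z, 13:z, 14:z, 18:u, 19:z, 22:w, 23:w edges: (1,4,e); (1,13,e); (1,19,e); (9,1,e); (13,9,e); (18,4,e)
final:
nodes: 1:w, 4:z, 9:u, 12:z, 13:z, 14:z, 18:u, 19:z, 22:w, 23:w
edges: (1,4,e); (1,13,e); (1,19,e); (9,1,e); (13,9,e); (18,4,e)


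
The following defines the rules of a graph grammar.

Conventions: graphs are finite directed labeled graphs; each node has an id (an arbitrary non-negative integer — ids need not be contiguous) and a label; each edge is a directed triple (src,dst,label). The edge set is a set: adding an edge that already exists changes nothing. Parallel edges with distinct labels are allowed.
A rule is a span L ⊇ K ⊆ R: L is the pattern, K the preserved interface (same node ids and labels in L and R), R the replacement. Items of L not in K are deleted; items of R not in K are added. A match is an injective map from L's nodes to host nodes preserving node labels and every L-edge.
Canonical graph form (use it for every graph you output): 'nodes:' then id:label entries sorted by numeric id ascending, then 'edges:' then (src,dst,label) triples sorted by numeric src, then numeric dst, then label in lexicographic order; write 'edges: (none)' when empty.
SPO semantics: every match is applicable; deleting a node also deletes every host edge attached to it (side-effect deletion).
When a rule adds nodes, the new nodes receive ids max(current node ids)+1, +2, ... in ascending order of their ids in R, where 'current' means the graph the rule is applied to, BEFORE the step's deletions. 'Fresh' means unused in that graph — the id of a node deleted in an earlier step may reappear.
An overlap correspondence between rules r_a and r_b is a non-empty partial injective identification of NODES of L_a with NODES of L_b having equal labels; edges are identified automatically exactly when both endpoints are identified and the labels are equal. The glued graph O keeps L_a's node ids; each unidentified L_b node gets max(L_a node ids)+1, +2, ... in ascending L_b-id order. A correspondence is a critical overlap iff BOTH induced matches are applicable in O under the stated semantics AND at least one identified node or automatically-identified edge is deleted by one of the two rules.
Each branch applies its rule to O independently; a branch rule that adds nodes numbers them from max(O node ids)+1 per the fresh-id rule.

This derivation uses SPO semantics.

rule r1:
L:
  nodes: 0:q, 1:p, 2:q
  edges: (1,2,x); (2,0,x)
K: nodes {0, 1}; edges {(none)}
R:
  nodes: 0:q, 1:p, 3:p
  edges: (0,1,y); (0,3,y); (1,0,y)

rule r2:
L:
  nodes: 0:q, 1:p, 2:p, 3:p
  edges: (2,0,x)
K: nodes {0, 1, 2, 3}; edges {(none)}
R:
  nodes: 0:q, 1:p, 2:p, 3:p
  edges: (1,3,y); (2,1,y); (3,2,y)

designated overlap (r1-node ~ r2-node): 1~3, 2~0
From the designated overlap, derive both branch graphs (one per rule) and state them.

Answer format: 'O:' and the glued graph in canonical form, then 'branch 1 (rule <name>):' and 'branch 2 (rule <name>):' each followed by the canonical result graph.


O:
nodes: 0:q, 1:p, 2:q, 3:p, 4:p
edges: (1,2,x); (2,0,x); (4,2,x)
branch 1 (rule r1):
nodes: 0:q, 1:p, 3:p, 4:p, 5:p
edges: (0,1,y); (0,5,y); (1,0,y)
branch 2 (rule r2):
nodes: 0:q, 1:p, 2:q, 3:p, 4:p
edges: (1,2,x); (1,4,y); (2,0,x); (3,1,y); (4,3,y)


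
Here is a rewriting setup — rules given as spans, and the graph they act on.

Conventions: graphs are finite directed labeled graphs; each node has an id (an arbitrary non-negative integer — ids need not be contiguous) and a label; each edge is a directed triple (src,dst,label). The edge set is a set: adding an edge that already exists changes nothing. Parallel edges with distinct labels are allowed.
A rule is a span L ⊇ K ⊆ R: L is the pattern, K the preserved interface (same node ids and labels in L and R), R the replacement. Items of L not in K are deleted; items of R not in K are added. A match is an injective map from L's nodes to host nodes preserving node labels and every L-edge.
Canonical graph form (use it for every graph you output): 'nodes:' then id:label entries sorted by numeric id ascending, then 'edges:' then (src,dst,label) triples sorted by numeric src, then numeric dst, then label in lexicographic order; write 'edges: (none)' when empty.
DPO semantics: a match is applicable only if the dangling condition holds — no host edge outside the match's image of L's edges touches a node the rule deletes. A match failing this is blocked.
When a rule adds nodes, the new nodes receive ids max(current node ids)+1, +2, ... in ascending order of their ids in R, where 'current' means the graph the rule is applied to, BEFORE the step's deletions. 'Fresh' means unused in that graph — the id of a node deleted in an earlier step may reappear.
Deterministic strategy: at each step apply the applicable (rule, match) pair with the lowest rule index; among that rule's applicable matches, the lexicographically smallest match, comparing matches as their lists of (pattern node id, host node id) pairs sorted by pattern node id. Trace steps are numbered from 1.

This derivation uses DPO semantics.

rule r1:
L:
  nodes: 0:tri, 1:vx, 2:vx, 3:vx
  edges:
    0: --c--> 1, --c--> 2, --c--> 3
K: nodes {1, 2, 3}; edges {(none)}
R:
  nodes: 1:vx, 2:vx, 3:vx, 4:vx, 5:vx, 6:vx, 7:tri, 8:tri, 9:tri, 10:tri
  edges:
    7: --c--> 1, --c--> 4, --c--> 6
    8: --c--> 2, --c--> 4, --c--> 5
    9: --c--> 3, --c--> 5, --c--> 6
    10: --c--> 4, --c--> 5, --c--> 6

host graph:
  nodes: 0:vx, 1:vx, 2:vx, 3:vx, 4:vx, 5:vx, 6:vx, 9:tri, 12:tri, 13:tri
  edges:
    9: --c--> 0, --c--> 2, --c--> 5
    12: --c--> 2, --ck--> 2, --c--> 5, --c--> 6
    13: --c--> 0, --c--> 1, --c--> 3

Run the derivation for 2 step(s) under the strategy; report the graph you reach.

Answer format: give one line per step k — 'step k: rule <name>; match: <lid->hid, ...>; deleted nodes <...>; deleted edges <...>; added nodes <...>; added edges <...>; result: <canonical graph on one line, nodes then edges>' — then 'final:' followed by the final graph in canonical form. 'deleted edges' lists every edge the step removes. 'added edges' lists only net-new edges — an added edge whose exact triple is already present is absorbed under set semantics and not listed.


step 1: rule r1; match: 0->9, 1->0, 2->2, 3->5; deleted nodes 9; deleted edges (9,0,c); (9,2,c); (9,5,c); added nodes 14, 15, 16, 17, 18, 19, 20; added edges (17,0,c); (17,14,c); (17,16,c); (18,2,c); (18,14,c); (18,15,c); (19,5,c); (19,15,c); (19,16,c); (20,14,c); (20,15,c); (20,16,c); result: nodes: 0:vx, 1:vx, 2:vx, 3:vx, 4:vx, 5:vx, 6:vx, 12:tri, 13:tri, 14:vx, 15:vx, 16:vx, 17:tri, 18:tri, 19:tri, 20:tri edges: (12,2,c); (12,2,ck); (12,5,c); (12,6,c); (13,0,c); (13,1,c); (13,3,c); (17,0,c); (17,14,c); (17,16,c); (18,2,c); (18,14,c); (18,15,c); (19,5,c); (19,15,c); (19,16,c); (20,14,c); (20,15,c); (20,16,c)
step 2: rule r1; match: 0->13, 1->0, 2->1, 3->3; deleted nodes 13; deleted edges (13,0,c); (13,1,c); (13,3,c); added nodes 21, 22, 23, 24, 25, 26, 27; added edges (24,0,c); (24,21,c); (24,23,c); (25,1,c); (25,21,c); (25,22,c); (26,3,c); (26,22,c); (26,23,c); (27,21,c); (27,22,c); (27,23,c); result: nodes: 0:vx, 1:vx, 2:vx, 3:vx, 4:vx, 5:vx, 6:vx, 12:tri, 14:vx, 15:vx, 16:vx, 17:tri, 18:tri, 19:tri, 20:tri, 21:vx, 22:vx, 23:vx, 24:tri, 25:tri, 26:tri, 27:tri edges: (12,2,c); (12,2,ck); (12,5,c); (12,6,c); (17,0,c); (17,14,c); (17,16,c); (18,2,c); (18,14,c); (18,15,c); (19,5,c); (19,15,c); (19,16,c); (20,14,c); (20,15,c); (20,16,c); (24,0,c); (24,21,c); (24,23,c); (25,1,c); (25,21,c); (25,22,c); (26,3,c); (26,22,c); (26,23,c); (27,21,c); (27,22,c); (27,23,c)
final:
nodes: 0:vx, 1:vx, 2:vx, 3:vx, 4:vx, 5:vx, 6:vx, 12:tri, 14:vx, 15:vx, 16:vx, 17:tri, 18:tri, 19:tri, 20:tri, 21:vx, 22:vx, 23:vx, 24:tri, 25:tri, 26:tri, 27:tri
edges: (12,2,c); (12,2,ck); (12,5,c); (12,6,c); (17,0,c); (17,14,c); (17,16,c); (18,2,c); (18,14,c); (18,15,c); (19,5,c); (19,15,c); (19,16,c); (20,14,c); (20,15,c); (20,16,c); (24,0,c); (24,21,c); (24,23,c); (25,1,c); (25,21,c); (25,22,c); (26,3,c); (26,22,c); (26,23,c); (27,21,c); (27,22,c); (27,23,c)


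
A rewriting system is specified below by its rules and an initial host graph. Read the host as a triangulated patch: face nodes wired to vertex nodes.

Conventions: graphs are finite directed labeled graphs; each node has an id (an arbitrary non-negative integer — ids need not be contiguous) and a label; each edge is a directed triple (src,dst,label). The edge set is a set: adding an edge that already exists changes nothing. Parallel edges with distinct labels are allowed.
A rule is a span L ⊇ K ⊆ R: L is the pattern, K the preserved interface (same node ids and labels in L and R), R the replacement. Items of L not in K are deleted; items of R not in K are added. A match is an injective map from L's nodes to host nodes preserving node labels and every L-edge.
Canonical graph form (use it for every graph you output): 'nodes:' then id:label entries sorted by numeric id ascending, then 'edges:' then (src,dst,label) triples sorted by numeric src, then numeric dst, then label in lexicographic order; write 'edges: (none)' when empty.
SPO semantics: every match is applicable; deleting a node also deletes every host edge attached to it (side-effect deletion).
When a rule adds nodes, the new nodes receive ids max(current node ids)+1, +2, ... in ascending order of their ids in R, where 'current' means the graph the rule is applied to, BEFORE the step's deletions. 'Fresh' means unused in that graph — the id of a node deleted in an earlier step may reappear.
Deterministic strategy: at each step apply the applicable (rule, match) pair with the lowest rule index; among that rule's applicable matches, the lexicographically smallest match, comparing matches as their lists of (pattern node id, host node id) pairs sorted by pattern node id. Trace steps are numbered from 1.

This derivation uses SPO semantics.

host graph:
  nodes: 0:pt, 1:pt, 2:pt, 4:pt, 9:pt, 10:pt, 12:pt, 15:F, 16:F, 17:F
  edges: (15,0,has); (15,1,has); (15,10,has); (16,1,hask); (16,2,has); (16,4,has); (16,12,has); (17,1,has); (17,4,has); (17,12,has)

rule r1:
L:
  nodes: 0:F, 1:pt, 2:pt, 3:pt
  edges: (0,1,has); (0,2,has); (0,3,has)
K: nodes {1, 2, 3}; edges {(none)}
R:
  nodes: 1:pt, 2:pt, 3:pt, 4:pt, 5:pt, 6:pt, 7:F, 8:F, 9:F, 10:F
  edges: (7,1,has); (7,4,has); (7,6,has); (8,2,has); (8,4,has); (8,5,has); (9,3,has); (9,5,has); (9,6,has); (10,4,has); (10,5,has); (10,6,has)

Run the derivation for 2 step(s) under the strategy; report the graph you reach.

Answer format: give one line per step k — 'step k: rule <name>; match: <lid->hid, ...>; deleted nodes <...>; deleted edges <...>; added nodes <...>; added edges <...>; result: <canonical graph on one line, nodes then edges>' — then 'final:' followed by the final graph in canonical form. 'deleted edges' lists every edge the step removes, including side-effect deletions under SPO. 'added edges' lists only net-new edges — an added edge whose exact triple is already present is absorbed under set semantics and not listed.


step 1: rule r1; match: 0->15, 1->0, 2->1, 3->10; deleted nodes 15; deleted edges (15,0,has); (15,1,has); (15,10,has); added nodes 18, 19, 20, 21, 22, 23, 24; added edges (21,0,has); (21,18,has); (21,20,has); (22,1,has); (22,18,has); (22,19,has); (23,10,has); (23,19,has); (23,20,has); (24,18,has); (24,19,has); (24,20,has); result: nodes: 0:pt, 1:pt, 2:pt, 4:pt, 9:pt, 10:pt, 12:pt, 16:F, 17:F, 18:pt, 19:pt, 20:pt, 21:F, 22:F, 23:F, 24:F edges: (16,1,hask); (16,2,has); (16,4,has); (16,12,has); (17,1,has); (17,4,has); (17,12,has); (21,0,has); (21,18,has); (21,20,has); (22,1,has); (22,18,has); (22,19,has); (23,10,has); (23,19,has); (23,20,has); (24,18,has); (24,19,has); (24,20,has)
step 2: rule r1; match: 0->16, 1->2, 2->4, 3->12; deleted nodes 16; deleted edges (16,1,hask); (16,2,has); (16,4,has); (16,12,has); added nodes 25, 26, 27, 28, 29, 30, 31; added edges (28,2,has); (28,25,has); (28,27,has); (29,4,has); (29,25,has); (29,26,has); (30,12,has); (30,26,has); (30,27,has); (31,25,has); (31,26,has); (31,27,has); result: nodes: 0:pt, 1:pt, 2:pt, 4:pt, 9:pt, 10:pt, 12:pt, 17:F, 18:pt, 19:pt, 20:pt, 21:F, 22:F, 23:F, 24:F, 25:pt, 26:pt, 27:pt, 28:F, 29:F, 30:F, 31:F edges: (17,1,has); (17,4,has); (17,12,has); (21,0,has); (21,18,has); (21,20,has); (22,1,has); (22,18,has); (22,19,has); (23,10,has); (23,19,has); (23,20,has); (24,18,has); (24,19,has); (24,20,has); (28,2,has); (28,25,has); (28,27,has); (29,4,has); (29,25,has); (29,26,has); (30,12,has); (30,26,has); (30,27,has); (31,25,has); (31,26,has); (31,27,has)
final:
nodes: 0:pt, 1:pt, 2:pt, 4:pt, 9:pt, 10:pt, 12:pt, 17:F, 18:pt, 19:pt, 20:pt, 21:F, 22:F, 23:F, 24:F, 25:pt, 26:pt, 27:pt, 28:F, 29:F, 30:F, 31:F
edges: (17,1,has); (17,4,has); (17,12,has); (21,0,has); (21,18,has); (21,20,has); (22,1,has); (22,18,has); (22,19,has); (23,10,has); (23,19,has); (23,20,has); (24,18,has); (24,19,has); (24,20,has); (28,2,has); (28,25,has); (28,27,has); (29,4,has); (29,25,has); (29,26,has); (30,12,has); (30,26,has); (30,27,has); (31,25,has); (31,26,has); (31,27,has)
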